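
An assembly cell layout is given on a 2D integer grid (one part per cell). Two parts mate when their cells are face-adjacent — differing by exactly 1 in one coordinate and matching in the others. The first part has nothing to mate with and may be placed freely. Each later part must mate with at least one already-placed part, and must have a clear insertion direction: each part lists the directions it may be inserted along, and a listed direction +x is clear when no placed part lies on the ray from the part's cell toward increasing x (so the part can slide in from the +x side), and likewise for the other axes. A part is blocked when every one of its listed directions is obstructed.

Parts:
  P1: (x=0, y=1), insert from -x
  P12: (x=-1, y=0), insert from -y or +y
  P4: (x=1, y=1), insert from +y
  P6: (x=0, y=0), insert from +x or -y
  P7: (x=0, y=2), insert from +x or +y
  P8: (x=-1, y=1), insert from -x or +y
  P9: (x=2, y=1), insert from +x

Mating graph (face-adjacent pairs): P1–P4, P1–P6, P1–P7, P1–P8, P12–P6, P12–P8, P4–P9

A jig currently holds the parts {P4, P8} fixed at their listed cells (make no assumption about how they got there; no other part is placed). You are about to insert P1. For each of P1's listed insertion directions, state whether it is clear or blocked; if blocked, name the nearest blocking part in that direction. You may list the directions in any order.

-x: nearest on ray is P8@(-1, 1) ⇒ blocked

-x: blocked by P8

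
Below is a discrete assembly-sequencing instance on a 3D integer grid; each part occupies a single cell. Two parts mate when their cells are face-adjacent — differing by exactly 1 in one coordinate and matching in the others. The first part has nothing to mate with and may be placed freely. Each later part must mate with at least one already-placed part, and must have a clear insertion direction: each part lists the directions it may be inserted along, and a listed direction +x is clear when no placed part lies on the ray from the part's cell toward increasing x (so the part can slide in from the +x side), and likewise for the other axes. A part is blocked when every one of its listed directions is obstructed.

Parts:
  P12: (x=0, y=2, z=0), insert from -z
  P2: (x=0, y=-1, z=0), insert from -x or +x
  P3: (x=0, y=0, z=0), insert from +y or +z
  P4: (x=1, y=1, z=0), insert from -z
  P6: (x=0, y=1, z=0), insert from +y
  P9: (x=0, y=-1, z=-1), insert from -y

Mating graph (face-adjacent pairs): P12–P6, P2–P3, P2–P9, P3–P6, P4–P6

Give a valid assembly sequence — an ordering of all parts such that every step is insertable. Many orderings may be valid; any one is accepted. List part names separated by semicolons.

1. P6@(0, 1, 0) [+y clear] — {P6}
2. P3@(0, 0, 0) [+z clear] — {P3, P6}
3. P2@(0, -1, 0) [-x clear] — {P2, P3, P6}
4. P9@(0, -1, -1) [-y clear] — {P2, P3, P6, P9}
5. P4@(1, 1, 0) [-z clear] — {P2, P3, P4, P6, P9}
6. P12@(0, 2, 0) [-z clear] — {P12, P2, P3, P4, P6, P9}

P6; P3; P2; P9; P4; P12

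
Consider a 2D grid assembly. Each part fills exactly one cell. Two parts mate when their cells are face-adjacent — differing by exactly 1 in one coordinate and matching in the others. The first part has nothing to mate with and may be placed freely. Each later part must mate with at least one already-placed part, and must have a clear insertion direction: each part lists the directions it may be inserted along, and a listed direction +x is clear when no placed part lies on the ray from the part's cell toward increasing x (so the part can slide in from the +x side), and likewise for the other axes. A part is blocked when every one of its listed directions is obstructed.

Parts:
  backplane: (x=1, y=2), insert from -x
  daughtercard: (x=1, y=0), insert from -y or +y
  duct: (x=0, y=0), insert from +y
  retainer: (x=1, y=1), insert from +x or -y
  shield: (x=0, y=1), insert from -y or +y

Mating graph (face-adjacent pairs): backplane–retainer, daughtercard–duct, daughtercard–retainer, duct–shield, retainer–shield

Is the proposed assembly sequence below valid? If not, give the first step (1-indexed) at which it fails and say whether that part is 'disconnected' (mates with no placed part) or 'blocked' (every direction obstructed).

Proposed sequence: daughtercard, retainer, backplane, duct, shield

Valid

1. daughtercard@(1, 0) [-y clear] — {daughtercard}
2. retainer@(1, 1) [+x clear] — {daughtercard, retainer}
3. backplane@(1, 2) [-x clear] — {backplane, daughtercard, retainer}
4. duct@(0, 0) [+y clear] — {backplane, daughtercard, duct, retainer}
5. shield@(0, 1) [+y clear] — {backplane, daughtercard, duct, retainer, shield}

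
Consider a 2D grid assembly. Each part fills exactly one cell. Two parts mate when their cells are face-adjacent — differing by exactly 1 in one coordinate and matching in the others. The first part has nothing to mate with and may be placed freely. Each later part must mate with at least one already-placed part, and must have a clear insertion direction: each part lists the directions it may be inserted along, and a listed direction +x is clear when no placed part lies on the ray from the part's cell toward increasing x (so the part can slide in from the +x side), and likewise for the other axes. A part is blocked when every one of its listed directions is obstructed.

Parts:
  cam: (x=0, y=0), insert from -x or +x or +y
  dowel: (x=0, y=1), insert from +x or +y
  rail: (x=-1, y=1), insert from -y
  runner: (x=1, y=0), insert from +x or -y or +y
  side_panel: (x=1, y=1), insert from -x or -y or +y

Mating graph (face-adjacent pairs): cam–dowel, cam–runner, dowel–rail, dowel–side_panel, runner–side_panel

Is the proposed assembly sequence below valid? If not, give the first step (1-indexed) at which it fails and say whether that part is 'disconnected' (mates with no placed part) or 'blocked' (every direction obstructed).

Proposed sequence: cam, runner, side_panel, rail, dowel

1. cam@(0, 0) [-x clear] — {cam}
2. runner@(1, 0) [+x clear] — {cam, runner}
3. side_panel@(1, 1) [-x clear] — {cam, runner, side_panel}
4. rail@(-1, 1) — no placed neighbour ⇒ disconnected

Invalid at step 4 (disconnected)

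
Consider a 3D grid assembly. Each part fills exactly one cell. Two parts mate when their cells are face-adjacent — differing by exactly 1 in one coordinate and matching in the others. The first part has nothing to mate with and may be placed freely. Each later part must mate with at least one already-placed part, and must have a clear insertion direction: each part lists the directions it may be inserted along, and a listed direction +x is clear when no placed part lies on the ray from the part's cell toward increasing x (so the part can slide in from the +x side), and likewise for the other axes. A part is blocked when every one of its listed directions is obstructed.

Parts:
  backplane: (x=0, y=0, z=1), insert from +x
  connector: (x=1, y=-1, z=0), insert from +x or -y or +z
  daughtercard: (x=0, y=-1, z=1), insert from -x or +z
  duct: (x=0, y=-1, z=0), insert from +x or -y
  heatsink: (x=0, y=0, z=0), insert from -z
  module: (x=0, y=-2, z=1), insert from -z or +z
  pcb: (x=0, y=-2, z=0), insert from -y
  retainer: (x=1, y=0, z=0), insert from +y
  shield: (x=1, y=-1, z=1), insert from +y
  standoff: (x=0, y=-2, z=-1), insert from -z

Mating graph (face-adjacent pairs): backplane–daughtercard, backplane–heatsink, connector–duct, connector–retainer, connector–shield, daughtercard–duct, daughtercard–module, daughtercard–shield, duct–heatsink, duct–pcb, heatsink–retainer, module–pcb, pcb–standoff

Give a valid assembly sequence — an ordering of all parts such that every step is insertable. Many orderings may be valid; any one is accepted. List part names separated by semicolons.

backplane; heatsink; duct; retainer; pcb; module; connector; daughtercard; standoff; shield

1. backplane@(0, 0, 1) [+x clear] — {backplane}
2. heatsink@(0, 0, 0) [-z clear] — {backplane, heatsink}
3. duct@(0, -1, 0) [+x clear] — {backplane, duct, heatsink}
4. retainer@(1, 0, 0) [+y clear] — {backplane, duct, heatsink, retainer}
5. pcb@(0, -2, 0) [-y clear] — {backplane, duct, heatsink, pcb, retainer}
6. module@(0, -2, 1) [+z clear] — {backplane, duct, heatsink, module, pcb, retainer}
7. connector@(1, -1, 0) [+x clear] — {backplane, connector, duct, heatsink, module, pcb, retainer}
8. daughtercard@(0, -1, 1) [-x clear] — {backplane, connector, daughtercard, duct, heatsink, module, pcb, retainer}
9. standoff@(0, -2, -1) [-z clear] — {backplane, connector, daughtercard, duct, heatsink, module, pcb, retainer, standoff}
10. shield@(1, -1, 1) [+y clear] — {backplane, connector, daughtercard, duct, heatsink, module, pcb, retainer, shield, standoff}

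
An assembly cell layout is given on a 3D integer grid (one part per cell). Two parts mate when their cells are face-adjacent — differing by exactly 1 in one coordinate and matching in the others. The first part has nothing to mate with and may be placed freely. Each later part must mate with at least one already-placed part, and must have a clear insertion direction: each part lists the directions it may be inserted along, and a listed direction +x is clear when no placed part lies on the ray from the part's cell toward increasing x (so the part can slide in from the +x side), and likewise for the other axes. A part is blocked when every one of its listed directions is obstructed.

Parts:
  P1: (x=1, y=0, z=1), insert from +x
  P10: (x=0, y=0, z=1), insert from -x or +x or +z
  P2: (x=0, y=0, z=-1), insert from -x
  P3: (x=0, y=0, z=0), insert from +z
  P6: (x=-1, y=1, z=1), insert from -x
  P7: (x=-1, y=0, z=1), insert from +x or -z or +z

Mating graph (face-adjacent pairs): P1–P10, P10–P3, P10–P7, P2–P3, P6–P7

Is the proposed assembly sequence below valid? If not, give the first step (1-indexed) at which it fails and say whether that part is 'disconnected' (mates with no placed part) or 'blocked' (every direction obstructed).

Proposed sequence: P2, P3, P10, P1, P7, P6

Valid

1. P2@(0, 0, -1) [-x clear] — {P2}
2. P3@(0, 0, 0) [+z clear] — {P2, P3}
3. P10@(0, 0, 1) [-x clear] — {P10, P2, P3}
4. P1@(1, 0, 1) [+x clear] — {P1, P10, P2, P3}
5. P7@(-1, 0, 1) [-z clear] — {P1, P10, P2, P3, P7}
6. P6@(-1, 1, 1) [-x clear] — {P1, P10, P2, P3, P6, P7}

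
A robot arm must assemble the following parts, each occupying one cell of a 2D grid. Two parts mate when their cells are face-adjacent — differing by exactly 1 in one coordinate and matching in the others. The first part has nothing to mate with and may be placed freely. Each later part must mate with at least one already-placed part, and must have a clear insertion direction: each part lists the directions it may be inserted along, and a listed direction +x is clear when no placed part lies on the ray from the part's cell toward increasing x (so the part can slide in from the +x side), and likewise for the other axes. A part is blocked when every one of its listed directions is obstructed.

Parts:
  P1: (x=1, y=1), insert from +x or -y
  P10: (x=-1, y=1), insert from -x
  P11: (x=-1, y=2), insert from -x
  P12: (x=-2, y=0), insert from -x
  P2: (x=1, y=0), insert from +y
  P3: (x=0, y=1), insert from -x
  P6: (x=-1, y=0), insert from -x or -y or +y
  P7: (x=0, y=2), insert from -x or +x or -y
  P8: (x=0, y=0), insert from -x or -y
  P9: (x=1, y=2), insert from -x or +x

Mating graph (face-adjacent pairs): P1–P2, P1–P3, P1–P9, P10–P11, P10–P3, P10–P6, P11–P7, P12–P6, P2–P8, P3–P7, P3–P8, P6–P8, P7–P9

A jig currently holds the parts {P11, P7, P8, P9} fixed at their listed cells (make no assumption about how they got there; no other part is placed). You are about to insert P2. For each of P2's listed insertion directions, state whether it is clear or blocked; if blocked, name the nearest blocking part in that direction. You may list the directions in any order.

+y: blocked by P9

+y: nearest on ray is P9@(1, 2) ⇒ blocked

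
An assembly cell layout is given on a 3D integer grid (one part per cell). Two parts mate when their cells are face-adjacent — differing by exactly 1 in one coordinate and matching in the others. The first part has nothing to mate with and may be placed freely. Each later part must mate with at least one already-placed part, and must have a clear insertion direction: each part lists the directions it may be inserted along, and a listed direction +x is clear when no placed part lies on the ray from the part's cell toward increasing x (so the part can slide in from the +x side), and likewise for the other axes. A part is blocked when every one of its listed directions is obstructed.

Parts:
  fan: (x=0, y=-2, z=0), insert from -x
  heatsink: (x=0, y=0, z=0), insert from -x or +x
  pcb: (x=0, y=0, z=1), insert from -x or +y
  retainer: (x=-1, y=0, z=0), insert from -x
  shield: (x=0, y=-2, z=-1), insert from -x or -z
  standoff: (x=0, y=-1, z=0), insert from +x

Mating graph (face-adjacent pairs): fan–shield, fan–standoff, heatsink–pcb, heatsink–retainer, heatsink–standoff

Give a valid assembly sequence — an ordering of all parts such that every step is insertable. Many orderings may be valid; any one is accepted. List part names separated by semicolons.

fan; standoff; shield; heatsink; retainer; pcb

1. fan@(0, -2, 0) [-x clear] — {fan}
2. standoff@(0, -1, 0) [+x clear] — {fan, standoff}
3. shield@(0, -2, -1) [-x clear] — {fan, shield, standoff}
4. heatsink@(0, 0, 0) [-x clear] — {fan, heatsink, shield, standoff}
5. retainer@(-1, 0, 0) [-x clear] — {fan, heatsink, retainer, shield, standoff}
6. pcb@(0, 0, 1) [-x clear] — {fan, heatsink, pcb, retainer, shield, standoff}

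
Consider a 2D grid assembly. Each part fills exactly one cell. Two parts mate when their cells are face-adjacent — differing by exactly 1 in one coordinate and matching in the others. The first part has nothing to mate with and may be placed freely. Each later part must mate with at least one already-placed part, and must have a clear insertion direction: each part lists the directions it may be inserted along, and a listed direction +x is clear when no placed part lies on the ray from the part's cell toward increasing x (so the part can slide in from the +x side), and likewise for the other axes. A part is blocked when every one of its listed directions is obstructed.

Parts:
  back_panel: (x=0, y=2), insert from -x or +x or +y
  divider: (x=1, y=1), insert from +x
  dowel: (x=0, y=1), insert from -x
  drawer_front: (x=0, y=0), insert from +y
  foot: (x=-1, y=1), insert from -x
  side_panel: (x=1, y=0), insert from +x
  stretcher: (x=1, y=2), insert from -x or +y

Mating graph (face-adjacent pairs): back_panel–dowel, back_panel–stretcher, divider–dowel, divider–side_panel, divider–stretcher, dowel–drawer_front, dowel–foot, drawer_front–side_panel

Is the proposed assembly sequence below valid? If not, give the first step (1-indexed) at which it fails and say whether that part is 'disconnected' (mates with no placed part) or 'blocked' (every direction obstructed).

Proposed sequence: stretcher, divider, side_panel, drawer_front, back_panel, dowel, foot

Valid

1. stretcher@(1, 2) [-x clear] — {stretcher}
2. divider@(1, 1) [+x clear] — {divider, stretcher}
3. side_panel@(1, 0) [+x clear] — {divider, side_panel, stretcher}
4. drawer_front@(0, 0) [+y clear] — {divider, drawer_front, side_panel, stretcher}
5. back_panel@(0, 2) [-x clear] — {back_panel, divider, drawer_front, side_panel, stretcher}
6. dowel@(0, 1) [-x clear] — {back_panel, divider, dowel, drawer_front, side_panel, stretcher}
7. foot@(-1, 1) [-x clear] — {back_panel, divider, dowel, drawer_front, foot, side_panel, stretcher}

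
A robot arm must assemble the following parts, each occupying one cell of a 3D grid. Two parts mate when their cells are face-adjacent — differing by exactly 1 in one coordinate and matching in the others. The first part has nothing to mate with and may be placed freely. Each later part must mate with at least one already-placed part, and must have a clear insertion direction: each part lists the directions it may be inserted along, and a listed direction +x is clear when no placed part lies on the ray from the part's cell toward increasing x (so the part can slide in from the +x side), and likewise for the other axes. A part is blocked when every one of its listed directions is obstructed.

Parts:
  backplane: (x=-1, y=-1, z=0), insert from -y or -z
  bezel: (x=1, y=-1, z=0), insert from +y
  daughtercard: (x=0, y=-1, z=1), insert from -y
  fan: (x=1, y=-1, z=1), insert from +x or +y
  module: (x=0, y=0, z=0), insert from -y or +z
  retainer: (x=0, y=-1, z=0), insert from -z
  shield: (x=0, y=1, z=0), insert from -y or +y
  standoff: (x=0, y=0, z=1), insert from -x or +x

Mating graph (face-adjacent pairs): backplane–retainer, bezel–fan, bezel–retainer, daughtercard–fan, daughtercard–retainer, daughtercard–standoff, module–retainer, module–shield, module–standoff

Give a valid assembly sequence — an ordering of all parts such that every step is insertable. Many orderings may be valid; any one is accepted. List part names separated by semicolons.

retainer; bezel; backplane; fan; daughtercard; module; standoff; shield

1. retainer@(0, -1, 0) [-z clear] — {retainer}
2. bezel@(1, -1, 0) [+y clear] — {bezel, retainer}
3. backplane@(-1, -1, 0) [-y clear] — {backplane, bezel, retainer}
4. fan@(1, -1, 1) [+x clear] — {backplane, bezel, fan, retainer}
5. daughtercard@(0, -1, 1) [-y clear] — {backplane, bezel, daughtercard, fan, retainer}
6. module@(0, 0, 0) [+z clear] — {backplane, bezel, daughtercard, fan, module, retainer}
7. standoff@(0, 0, 1) [-x clear] — {backplane, bezel, daughtercard, fan, module, retainer, standoff}
8. shield@(0, 1, 0) [+y clear] — {backplane, bezel, daughtercard, fan, module, retainer, shield, standoff}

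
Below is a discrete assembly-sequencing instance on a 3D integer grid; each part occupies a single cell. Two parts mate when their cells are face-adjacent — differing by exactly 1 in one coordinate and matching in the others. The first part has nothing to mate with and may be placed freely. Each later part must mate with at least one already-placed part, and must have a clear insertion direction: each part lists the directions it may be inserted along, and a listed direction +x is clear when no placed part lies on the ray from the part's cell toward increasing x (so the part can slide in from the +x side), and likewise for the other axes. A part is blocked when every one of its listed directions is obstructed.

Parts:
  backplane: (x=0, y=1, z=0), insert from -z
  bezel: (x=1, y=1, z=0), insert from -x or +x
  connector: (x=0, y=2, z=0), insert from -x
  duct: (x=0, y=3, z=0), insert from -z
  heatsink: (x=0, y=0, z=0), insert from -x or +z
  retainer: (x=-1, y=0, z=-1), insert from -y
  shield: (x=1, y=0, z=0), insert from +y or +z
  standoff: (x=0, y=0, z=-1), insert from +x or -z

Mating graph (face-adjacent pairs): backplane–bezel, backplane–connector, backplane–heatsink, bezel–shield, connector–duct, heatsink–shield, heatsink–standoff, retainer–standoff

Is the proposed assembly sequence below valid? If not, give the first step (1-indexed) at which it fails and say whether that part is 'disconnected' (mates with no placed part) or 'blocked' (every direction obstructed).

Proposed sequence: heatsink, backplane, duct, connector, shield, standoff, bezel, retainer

Invalid at step 3 (disconnected)

1. heatsink@(0, 0, 0) [-x clear] — {heatsink}
2. backplane@(0, 1, 0) [-z clear] — {backplane, heatsink}
3. duct@(0, 3, 0) — no placed neighbour ⇒ disconnected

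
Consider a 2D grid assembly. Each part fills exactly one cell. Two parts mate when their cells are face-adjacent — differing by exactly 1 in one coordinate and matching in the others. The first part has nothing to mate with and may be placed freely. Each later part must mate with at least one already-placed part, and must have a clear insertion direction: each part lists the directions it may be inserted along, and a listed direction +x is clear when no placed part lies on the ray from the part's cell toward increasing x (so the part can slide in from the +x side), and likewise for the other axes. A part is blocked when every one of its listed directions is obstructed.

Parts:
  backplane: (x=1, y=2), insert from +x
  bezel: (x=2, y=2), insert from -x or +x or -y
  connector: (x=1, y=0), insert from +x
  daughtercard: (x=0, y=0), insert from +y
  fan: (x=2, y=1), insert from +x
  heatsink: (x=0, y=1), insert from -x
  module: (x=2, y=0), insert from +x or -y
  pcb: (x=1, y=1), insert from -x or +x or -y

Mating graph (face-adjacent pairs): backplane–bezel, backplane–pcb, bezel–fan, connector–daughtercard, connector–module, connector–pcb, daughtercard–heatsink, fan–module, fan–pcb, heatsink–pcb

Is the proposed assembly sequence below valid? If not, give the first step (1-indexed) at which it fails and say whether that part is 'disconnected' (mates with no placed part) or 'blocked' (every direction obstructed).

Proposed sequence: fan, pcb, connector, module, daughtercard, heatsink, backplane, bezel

Valid

1. fan@(2, 1) [+x clear] — {fan}
2. pcb@(1, 1) [-x clear] — {fan, pcb}
3. connector@(1, 0) [+x clear] — {connector, fan, pcb}
4. module@(2, 0) [+x clear] — {connector, fan, module, pcb}
5. daughtercard@(0, 0) [+y clear] — {connector, daughtercard, fan, module, pcb}
6. heatsink@(0, 1) [-x clear] — {connector, daughtercard, fan, heatsink, module, pcb}
7. backplane@(1, 2) [+x clear] — {backplane, connector, daughtercard, fan, heatsink, module, pcb}
8. bezel@(2, 2) [+x clear] — {backplane, bezel, connector, daughtercard, fan, heatsink, module, pcb}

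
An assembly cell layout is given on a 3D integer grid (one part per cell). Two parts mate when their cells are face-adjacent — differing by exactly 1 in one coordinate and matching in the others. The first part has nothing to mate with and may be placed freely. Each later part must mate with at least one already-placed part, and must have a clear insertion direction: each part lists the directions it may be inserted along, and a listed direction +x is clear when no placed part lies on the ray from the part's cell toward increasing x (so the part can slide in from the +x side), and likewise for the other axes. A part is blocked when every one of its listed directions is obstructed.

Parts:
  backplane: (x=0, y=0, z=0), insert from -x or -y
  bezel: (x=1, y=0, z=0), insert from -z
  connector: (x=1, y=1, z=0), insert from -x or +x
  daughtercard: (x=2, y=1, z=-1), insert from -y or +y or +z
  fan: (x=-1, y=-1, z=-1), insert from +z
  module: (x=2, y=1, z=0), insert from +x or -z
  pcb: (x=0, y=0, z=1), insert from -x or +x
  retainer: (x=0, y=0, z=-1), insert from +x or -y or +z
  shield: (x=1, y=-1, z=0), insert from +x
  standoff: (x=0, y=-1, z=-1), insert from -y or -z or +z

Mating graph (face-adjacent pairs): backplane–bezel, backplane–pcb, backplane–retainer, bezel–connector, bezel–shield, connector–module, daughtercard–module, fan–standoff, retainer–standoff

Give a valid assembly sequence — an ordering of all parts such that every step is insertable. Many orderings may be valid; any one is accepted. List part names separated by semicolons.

backplane; bezel; pcb; retainer; connector; module; daughtercard; standoff; fan; shield

1. backplane@(0, 0, 0) [-x clear] — {backplane}
2. bezel@(1, 0, 0) [-z clear] — {backplane, bezel}
3. pcb@(0, 0, 1) [-x clear] — {backplane, bezel, pcb}
4. retainer@(0, 0, -1) [+x clear] — {backplane, bezel, pcb, retainer}
5. connector@(1, 1, 0) [-x clear] — {backplane, bezel, connector, pcb, retainer}
6. module@(2, 1, 0) [+x clear] — {backplane, bezel, connector, module, pcb, retainer}
7. daughtercard@(2, 1, -1) [-y clear] — {backplane, bezel, connector, daughtercard, module, pcb, retainer}
8. standoff@(0, -1, -1) [-y clear] — {backplane, bezel, connector, daughtercard, module, pcb, retainer, standoff}
9. fan@(-1, -1, -1) [+z clear] — {backplane, bezel, connector, daughtercard, fan, module, pcb, retainer, standoff}
10. shield@(1, -1, 0) [+x clear] — {backplane, bezel, connector, daughtercard, fan, module, pcb, retainer, shield, standoff}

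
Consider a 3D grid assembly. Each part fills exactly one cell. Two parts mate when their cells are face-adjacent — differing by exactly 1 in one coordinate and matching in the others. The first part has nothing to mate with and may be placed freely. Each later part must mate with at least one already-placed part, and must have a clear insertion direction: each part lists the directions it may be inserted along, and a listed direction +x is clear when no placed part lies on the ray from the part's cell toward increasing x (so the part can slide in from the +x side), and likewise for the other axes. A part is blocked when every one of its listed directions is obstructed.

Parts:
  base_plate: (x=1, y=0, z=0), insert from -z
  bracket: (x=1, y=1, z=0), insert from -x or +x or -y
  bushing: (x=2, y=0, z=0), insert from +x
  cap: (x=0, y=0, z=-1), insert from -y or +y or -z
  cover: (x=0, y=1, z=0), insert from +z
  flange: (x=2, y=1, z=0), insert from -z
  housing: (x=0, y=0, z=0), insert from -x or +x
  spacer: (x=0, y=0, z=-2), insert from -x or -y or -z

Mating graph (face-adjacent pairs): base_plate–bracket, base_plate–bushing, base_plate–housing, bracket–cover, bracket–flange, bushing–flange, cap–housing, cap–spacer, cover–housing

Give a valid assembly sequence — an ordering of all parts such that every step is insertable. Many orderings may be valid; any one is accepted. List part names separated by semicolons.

cover; housing; cap; base_plate; bushing; spacer; bracket; flange

1. cover@(0, 1, 0) [+z clear] — {cover}
2. housing@(0, 0, 0) [-x clear] — {cover, housing}
3. cap@(0, 0, -1) [-y clear] — {cap, cover, housing}
4. base_plate@(1, 0, 0) [-z clear] — {base_plate, cap, cover, housing}
5. bushing@(2, 0, 0) [+x clear] — {base_plate, bushing, cap, cover, housing}
6. spacer@(0, 0, -2) [-x clear] — {base_plate, bushing, cap, cover, housing, spacer}
7. bracket@(1, 1, 0) [+x clear] — {base_plate, bracket, bushing, cap, cover, housing, spacer}
8. flange@(2, 1, 0) [-z clear] — {base_plate, bracket, bushing, cap, cover, flange, housing, spacer}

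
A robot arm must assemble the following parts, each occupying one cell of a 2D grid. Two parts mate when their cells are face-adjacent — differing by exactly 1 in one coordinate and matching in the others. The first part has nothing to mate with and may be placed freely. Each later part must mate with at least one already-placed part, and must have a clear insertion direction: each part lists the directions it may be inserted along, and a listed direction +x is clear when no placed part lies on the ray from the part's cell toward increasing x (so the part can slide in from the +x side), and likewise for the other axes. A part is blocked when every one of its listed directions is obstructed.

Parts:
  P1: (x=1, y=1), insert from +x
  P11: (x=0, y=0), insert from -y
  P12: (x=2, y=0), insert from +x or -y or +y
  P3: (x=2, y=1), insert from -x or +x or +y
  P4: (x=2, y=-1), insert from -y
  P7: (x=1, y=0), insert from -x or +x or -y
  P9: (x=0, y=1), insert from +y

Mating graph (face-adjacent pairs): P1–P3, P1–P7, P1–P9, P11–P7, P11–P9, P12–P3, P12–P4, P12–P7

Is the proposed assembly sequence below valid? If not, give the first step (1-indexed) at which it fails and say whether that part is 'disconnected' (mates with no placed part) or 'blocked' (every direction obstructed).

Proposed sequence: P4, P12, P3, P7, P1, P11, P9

1. P4@(2, -1) [-y clear] — {P4}
2. P12@(2, 0) [+x clear] — {P12, P4}
3. P3@(2, 1) [-x clear] — {P12, P3, P4}
4. P7@(1, 0) [-x clear] — {P12, P3, P4, P7}
5. P1@(1, 1) — +x all obstructed ⇒ blocked

Invalid at step 5 (blocked)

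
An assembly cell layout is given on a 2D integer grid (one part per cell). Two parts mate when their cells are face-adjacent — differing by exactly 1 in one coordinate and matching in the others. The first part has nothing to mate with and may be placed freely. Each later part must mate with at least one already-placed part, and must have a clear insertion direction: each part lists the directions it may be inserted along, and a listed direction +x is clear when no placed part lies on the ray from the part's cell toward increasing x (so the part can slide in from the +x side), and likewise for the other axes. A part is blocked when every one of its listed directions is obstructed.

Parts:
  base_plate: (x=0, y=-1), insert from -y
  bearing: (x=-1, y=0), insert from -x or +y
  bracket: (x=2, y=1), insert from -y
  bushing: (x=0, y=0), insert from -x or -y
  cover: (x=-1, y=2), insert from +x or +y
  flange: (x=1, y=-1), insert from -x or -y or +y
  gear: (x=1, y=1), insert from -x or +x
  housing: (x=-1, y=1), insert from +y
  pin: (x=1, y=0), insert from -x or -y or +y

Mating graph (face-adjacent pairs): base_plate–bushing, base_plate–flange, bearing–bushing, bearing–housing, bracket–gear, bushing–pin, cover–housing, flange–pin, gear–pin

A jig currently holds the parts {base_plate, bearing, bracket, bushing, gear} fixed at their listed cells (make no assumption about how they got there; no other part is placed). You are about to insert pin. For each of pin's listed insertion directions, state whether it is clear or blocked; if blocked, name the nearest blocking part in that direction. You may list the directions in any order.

-x: nearest on ray is bushing@(0, 0) ⇒ blocked
-y: ray from pin(1, 0) has no placed part ⇒ clear
+y: nearest on ray is gear@(1, 1) ⇒ blocked

+y: blocked by gear; -x: blocked by bushing; -y: clear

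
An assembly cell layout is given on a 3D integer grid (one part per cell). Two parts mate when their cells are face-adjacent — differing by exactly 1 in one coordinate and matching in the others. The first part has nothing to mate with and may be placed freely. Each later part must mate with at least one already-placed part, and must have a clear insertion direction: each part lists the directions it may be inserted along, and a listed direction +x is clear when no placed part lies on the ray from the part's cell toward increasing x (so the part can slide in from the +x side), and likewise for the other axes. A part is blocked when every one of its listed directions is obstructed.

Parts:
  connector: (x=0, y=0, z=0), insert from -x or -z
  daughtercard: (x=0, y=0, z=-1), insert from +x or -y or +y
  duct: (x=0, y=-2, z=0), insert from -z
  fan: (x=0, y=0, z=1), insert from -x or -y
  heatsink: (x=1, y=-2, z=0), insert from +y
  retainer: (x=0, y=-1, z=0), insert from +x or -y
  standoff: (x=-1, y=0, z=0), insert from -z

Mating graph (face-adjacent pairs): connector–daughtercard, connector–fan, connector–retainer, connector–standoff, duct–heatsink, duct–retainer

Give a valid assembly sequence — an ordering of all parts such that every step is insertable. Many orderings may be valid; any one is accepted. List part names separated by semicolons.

fan; connector; standoff; retainer; duct; daughtercard; heatsink

1. fan@(0, 0, 1) [-x clear] — {fan}
2. connector@(0, 0, 0) [-x clear] — {connector, fan}
3. standoff@(-1, 0, 0) [-z clear] — {connector, fan, standoff}
4. retainer@(0, -1, 0) [+x clear] — {connector, fan, retainer, standoff}
5. duct@(0, -2, 0) [-z clear] — {connector, duct, fan, retainer, standoff}
6. daughtercard@(0, 0, -1) [+x clear] — {connector, daughtercard, duct, fan, retainer, standoff}
7. heatsink@(1, -2, 0) [+y clear] — {connector, daughtercard, duct, fan, heatsink, retainer, standoff}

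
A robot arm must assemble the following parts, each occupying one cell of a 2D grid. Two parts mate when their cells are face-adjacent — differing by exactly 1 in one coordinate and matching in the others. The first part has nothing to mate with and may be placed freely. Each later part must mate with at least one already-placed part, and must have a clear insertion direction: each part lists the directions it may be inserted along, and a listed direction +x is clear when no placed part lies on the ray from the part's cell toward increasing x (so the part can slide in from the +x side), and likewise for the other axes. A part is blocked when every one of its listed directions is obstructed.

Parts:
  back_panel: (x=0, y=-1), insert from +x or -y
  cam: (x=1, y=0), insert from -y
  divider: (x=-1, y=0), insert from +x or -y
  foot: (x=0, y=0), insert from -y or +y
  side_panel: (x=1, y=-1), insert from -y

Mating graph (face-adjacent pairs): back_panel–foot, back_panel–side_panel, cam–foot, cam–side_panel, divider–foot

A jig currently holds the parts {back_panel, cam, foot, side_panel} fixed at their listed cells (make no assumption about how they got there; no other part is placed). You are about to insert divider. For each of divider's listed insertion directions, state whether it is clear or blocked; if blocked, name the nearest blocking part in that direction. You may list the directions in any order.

+x: nearest on ray is foot@(0, 0) ⇒ blocked
-y: ray from divider(-1, 0) has no placed part ⇒ clear

+x: blocked by foot; -y: clear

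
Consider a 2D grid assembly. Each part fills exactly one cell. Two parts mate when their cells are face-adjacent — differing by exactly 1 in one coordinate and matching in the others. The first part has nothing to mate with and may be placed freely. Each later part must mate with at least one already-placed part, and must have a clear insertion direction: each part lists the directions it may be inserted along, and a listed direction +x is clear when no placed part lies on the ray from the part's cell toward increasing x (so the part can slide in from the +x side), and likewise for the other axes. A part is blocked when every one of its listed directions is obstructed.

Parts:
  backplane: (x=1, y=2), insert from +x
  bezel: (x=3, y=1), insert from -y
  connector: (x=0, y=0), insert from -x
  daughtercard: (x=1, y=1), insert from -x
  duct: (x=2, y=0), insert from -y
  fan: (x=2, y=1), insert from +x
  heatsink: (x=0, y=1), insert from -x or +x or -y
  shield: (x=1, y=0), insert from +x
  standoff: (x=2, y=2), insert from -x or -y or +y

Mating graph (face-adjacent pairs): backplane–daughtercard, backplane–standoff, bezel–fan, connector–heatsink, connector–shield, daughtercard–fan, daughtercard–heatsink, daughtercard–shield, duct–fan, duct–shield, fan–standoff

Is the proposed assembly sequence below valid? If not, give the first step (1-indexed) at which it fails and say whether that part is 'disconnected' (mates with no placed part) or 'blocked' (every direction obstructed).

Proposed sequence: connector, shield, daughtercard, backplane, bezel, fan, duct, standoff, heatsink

1. connector@(0, 0) [-x clear] — {connector}
2. shield@(1, 0) [+x clear] — {connector, shield}
3. daughtercard@(1, 1) [-x clear] — {connector, daughtercard, shield}
4. backplane@(1, 2) [+x clear] — {backplane, connector, daughtercard, shield}
5. bezel@(3, 1) — no placed neighbour ⇒ disconnected

Invalid at step 5 (disconnected)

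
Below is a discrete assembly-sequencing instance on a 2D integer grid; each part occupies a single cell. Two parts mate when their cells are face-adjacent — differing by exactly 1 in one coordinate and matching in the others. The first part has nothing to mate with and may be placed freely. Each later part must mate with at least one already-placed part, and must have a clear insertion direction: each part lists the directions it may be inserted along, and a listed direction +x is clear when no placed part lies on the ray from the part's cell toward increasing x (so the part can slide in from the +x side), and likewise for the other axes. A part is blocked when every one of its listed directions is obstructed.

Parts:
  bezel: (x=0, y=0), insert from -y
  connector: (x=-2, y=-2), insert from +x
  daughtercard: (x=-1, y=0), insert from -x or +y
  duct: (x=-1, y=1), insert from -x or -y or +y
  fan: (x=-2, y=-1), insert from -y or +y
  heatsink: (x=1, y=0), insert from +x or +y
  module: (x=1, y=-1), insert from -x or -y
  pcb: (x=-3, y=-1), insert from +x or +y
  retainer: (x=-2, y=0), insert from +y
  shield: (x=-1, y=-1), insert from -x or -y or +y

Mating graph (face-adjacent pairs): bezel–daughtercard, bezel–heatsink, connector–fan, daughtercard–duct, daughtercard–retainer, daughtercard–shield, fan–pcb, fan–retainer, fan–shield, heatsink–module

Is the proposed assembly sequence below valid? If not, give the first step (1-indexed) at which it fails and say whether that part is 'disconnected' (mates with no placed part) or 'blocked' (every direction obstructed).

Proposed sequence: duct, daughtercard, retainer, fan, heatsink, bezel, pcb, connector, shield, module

1. duct@(-1, 1) [-x clear] — {duct}
2. daughtercard@(-1, 0) [-x clear] — {daughtercard, duct}
3. retainer@(-2, 0) [+y clear] — {daughtercard, duct, retainer}
4. fan@(-2, -1) [-y clear] — {daughtercard, duct, fan, retainer}
5. heatsink@(1, 0) — no placed neighbour ⇒ disconnected

Invalid at step 5 (disconnected)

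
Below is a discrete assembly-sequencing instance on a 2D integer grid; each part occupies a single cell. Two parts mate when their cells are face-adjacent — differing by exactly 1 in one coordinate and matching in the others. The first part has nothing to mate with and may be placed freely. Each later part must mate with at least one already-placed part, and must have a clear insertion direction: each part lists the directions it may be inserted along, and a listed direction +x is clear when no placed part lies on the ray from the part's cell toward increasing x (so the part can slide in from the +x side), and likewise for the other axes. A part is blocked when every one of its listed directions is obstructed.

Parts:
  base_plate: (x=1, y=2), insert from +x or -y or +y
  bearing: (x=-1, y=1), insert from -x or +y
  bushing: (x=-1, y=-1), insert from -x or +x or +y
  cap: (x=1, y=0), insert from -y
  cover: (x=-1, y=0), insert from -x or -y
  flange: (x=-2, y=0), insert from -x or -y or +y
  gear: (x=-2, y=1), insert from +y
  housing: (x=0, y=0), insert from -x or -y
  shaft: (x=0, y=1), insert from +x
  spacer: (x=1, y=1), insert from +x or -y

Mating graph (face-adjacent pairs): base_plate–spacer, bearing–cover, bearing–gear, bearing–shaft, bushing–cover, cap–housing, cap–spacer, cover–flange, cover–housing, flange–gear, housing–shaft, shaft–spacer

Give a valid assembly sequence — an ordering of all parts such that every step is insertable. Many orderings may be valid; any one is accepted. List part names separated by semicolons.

bearing; cover; shaft; housing; cap; spacer; base_plate; bushing; gear; flange

1. bearing@(-1, 1) [-x clear] — {bearing}
2. cover@(-1, 0) [-x clear] — {bearing, cover}
3. shaft@(0, 1) [+x clear] — {bearing, cover, shaft}
4. housing@(0, 0) [-y clear] — {bearing, cover, housing, shaft}
5. cap@(1, 0) [-y clear] — {bearing, cap, cover, housing, shaft}
6. spacer@(1, 1) [+x clear] — {bearing, cap, cover, housing, shaft, spacer}
7. base_plate@(1, 2) [+x clear] — {base_plate, bearing, cap, cover, housing, shaft, spacer}
8. bushing@(-1, -1) [-x clear] — {base_plate, bearing, bushing, cap, cover, housing, shaft, spacer}
9. gear@(-2, 1) [+y clear] — {base_plate, bearing, bushing, cap, cover, gear, housing, shaft, spacer}
10. flange@(-2, 0) [-x clear] — {base_plate, bearing, bushing, cap, cover, flange, gear, housing, shaft, spacer}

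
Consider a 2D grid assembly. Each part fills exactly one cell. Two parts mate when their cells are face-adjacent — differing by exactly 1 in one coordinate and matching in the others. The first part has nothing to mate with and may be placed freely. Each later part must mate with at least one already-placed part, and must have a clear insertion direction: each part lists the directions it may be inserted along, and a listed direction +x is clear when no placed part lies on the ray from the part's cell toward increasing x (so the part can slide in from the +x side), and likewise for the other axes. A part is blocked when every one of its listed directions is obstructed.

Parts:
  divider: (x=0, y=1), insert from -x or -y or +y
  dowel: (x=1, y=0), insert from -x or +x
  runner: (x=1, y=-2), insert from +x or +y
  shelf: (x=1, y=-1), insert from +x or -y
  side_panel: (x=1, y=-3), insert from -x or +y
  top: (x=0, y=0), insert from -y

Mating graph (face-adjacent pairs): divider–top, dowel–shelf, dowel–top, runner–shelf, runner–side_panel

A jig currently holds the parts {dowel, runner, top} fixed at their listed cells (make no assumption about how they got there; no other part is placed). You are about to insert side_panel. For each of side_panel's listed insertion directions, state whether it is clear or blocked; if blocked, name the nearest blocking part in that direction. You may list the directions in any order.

-x: ray from side_panel(1, -3) has no placed part ⇒ clear
+y: nearest on ray is runner@(1, -2) ⇒ blocked

+y: blocked by runner; -x: clear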